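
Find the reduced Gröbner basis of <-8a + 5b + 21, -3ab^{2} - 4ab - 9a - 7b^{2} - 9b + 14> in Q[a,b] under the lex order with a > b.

This is the nonlinear analogue of row-reducing a linear system.

f_1 = -8a + 5b + 21, LT = a.
f_2 = -3ab^{2} - 4ab - 9a - 7b^{2} - 9b + 14, LT = ab^{2}.

S(f_1,f_2): lcm = ab^{2}. S = -\tfrac{4}{3}ab - 3a - \tfrac{5}{8}b^{3} - \tfrac{119}{24}b^{2} - 3b + \tfrac{14}{3}.
  leading term ab: subtract (\tfrac{1}{6}b)·f_1 from -\tfrac{4}{3}ab - 3a - \tfrac{5}{8}b^{3} - \tfrac{119}{24}b^{2} - 3b + \tfrac{14}{3} → -3a - \tfrac{5}{8}b^{3} - \tfrac{139}{24}b^{2} - \tfrac{13}{2}b + \tfrac{14}{3}
  leading term a: subtract (\tfrac{3}{8})·f_1 from -3a - \tfrac{5}{8}b^{3} - \tfrac{139}{24}b^{2} - \tfrac{13}{2}b + \tfrac{14}{3} → -\tfrac{5}{8}b^{3} - \tfrac{139}{24}b^{2} - \tfrac{67}{8}b - \tfrac{77}{24}
  leading term b^{3}: no divisor's leading term divides it; move -\tfrac{5}{8}b^{3} to the remainder.
  leading term b^{2}: no divisor's leading term divides it; move -\tfrac{139}{24}b^{2} to the remainder.
  leading term b: no divisor's leading term divides it; move -\tfrac{67}{8}b to the remainder.
  leading term 1: no divisor's leading term divides it; move -\tfrac{77}{24} to the remainder.
  remainder -\tfrac{5}{8}b^{3} - \tfrac{139}{24}b^{2} - \tfrac{67}{8}b - \tfrac{77}{24} ≠ 0; add g_3 = -\tfrac{5}{8}b^{3} - \tfrac{139}{24}b^{2} - \tfrac{67}{8}b - \tfrac{77}{24} to the basis.

S(f_1,g_3): leading monomials are coprime, so the S-polynomial reduces to 0 (Buchberger's first criterion).
S(f_2,g_3): lcm = ab^{3}. S = -\tfrac{119}{15}ab^{2} - \tfrac{52}{5}ab - \tfrac{77}{15}a + \tfrac{7}{3}b^{3} + 3b^{2} - \tfrac{14}{3}b.
  leading term ab^{2}: subtract (\tfrac{119}{120}b^{2})·f_1 from -\tfrac{119}{15}ab^{2} - \tfrac{52}{5}ab - \tfrac{77}{15}a + \tfrac{7}{3}b^{3} + 3b^{2} - \tfrac{14}{3}b → -\tfrac{52}{5}ab - \tfrac{77}{15}a - \tfrac{21}{8}b^{3} - \tfrac{713}{40}b^{2} - \tfrac{14}{3}b
  leading term ab: subtract (\tfrac{13}{10}b)·f_1 from -\tfrac{52}{5}ab - \tfrac{77}{15}a - \tfrac{21}{8}b^{3} - \tfrac{713}{40}b^{2} - \tfrac{14}{3}b → -\tfrac{77}{15}a - \tfrac{21}{8}b^{3} - \tfrac{973}{40}b^{2} - \tfrac{959}{30}b
  leading term a: subtract (\tfrac{77}{120})·f_1 from -\tfrac{77}{15}a - \tfrac{21}{8}b^{3} - \tfrac{973}{40}b^{2} - \tfrac{959}{30}b → -\tfrac{21}{8}b^{3} - \tfrac{973}{40}b^{2} - \tfrac{1407}{40}b - \tfrac{539}{40}
  leading term b^{3}: subtract (\tfrac{21}{5})·g_3 from -\tfrac{21}{8}b^{3} - \tfrac{973}{40}b^{2} - \tfrac{1407}{40}b - \tfrac{539}{40} → 0
  remainder 0.

Every S-polynomial of the final basis reduces to 0, so we have a Gröbner basis.
Inter-reduce: drop elements whose leading term is divisible by another's, tail-reduce, and make monic.

G = {a - \tfrac{5}{8}b - \tfrac{21}{8}, b^{3} + \tfrac{139}{15}b^{2} + \tfrac{67}{5}b + \tfrac{77}{15}}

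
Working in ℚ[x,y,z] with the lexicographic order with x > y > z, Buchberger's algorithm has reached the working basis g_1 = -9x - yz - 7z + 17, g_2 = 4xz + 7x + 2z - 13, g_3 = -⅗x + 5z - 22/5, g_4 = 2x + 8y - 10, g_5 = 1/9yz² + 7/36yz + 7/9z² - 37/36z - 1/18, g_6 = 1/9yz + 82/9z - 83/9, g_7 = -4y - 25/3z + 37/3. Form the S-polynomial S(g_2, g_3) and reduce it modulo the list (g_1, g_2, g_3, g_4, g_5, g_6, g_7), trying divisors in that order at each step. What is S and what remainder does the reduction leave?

S(g_2, g_3) = 7/4x + 25/3z² - 41/6z - 13/4; remainder on division = 25/3z² + 31/4z - 193/12.

lcm(LM(g_2), LM(g_3)) = xz.
S = (lcm/LT(g_2))·g_2 − (lcm/LT(g_3))·g_3 = 7/4x + 25/3z² - 41/6z - 13/4.
Reduce S modulo (g_1, g_2, g_3, g_4, g_5, g_6, g_7) in that order:
  leading term x: subtract (-7/36)·g_1 from 7/4x + 25/3z² - 41/6z - 13/4 → -7/36yz + 25/3z² - 295/36z + 1/18
  leading term yz: subtract (-7/4)·g_6 from -7/36yz + 25/3z² - 295/36z + 1/18 → 25/3z² + 31/4z - 193/12
  leading term z²: no divisor's leading term divides it; move 25/3z² to the remainder.
  leading term z: no divisor's leading term divides it; move 31/4z to the remainder.
  leading term 1: no divisor's leading term divides it; move -193/12 to the remainder.
The remainder 25/3z² + 31/4z - 193/12 is nonzero, so it would be added as the next basis element.
This is the inner loop of Buchberger's algorithm — each nonzero remainder becomes a new basis element.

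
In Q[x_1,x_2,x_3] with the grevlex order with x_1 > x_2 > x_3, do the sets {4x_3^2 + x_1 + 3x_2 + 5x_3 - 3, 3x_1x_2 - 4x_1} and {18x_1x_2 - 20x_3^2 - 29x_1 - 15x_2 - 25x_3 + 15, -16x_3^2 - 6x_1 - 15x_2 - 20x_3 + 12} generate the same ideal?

Equality of ideals is decidable: compute both reduced Gröbner bases (unique for the ordering) and check whether they agree.
Buchberger on the first generating set:
f_1 = 4x_3^2 + x_1 + 3x_2 + 5x_3 - 3, LT = x_3^2.
f_2 = 3x_1x_2 - 4x_1, LT = x_1x_2.

S(f_1,f_2): leading monomials are coprime, so the S-polynomial reduces to 0 (Buchberger's first criterion).
Every S-polynomial of the final basis reduces to 0, so we have a Gröbner basis.
Inter-reduce: drop elements whose leading term is divisible by another's, tail-reduce, and make monic.
Reduced Gröbner basis: {x_1x_2 - 4/3x_1, x_3^2 + 1/4x_1 + 3/4x_2 + 5/4x_3 - 3/4}.

Buchberger on the second generating set:
h_1 = 18x_1x_2 - 20x_3^2 - 29x_1 - 15x_2 - 25x_3 + 15, LT = x_1x_2.
h_2 = -16x_3^2 - 6x_1 - 15x_2 - 20x_3 + 12, LT = x_3^2.

S(h_1,h_2): leading monomials are coprime, so the S-polynomial reduces to 0 (Buchberger's first criterion).
Every S-polynomial of the final basis reduces to 0, so we have a Gröbner basis.
Inter-reduce: drop elements whose leading term is divisible by another's, tail-reduce, and make monic.
Reduced Gröbner basis: {x_1x_2 - 43/36x_1 + 5/24x_2, x_3^2 + 3/8x_1 + 15/16x_2 + 5/4x_3 - 3/4}.

Since the reduced bases disagree, the two ideals are not the same.
The same test decides containment: I ⊆ J iff every generator of I reduces to 0 modulo a Gröbner basis of J.

No, the ideals differ.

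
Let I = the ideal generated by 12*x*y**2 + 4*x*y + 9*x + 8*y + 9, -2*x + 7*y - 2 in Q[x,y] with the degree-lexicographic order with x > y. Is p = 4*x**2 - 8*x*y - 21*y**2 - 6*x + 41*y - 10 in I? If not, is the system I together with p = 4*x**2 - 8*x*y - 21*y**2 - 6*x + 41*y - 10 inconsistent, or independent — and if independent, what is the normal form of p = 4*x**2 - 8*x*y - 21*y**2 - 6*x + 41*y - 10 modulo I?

First compute the reduced Gröbner basis of I by Buchberger's algorithm.
f_1 = 12*x*y**2 + 4*x*y + 9*x + 8*y + 9, LT = x*y**2.
f_2 = -2*x + 7*y - 2, LT = x.

S(f_1,f_2): lcm = x*y**2. S = 7/2*y**3 + 1/3*x*y - y**2 + 3/4*x + 2/3*y + 3/4.
  leading term y**3: no divisor's leading term divides it; move 7/2*y**3 to the remainder.
  leading term x*y: subtract (-1/6*y)·f_2 from 1/3*x*y - y**2 + 3/4*x + 2/3*y + 3/4 → 1/6*y**2 + 3/4*x + 1/3*y + 3/4
  leading term y**2: no divisor's leading term divides it; move 1/6*y**2 to the remainder.
  leading term x: subtract (-3/8)·f_2 from 3/4*x + 1/3*y + 3/4 → 71/24*y
  leading term y: no divisor's leading term divides it; move 71/24*y to the remainder.
  remainder 7/2*y**3 + 1/6*y**2 + 71/24*y ≠ 0; add h_3 = 7/2*y**3 + 1/6*y**2 + 71/24*y to the basis.

S(f_1,h_3): lcm = x*y**3. S = 2/7*x*y**2 - 2/21*x*y + 2/3*y**2 + 3/4*y.
  leading term x*y**2: subtract (1/42)·f_1 from 2/7*x*y**2 - 2/21*x*y + 2/3*y**2 + 3/4*y → -4/21*x*y + 2/3*y**2 - 3/14*x + 47/84*y - 3/14
  leading term x*y: subtract (2/21*y)·f_2 from -4/21*x*y + 2/3*y**2 - 3/14*x + 47/84*y - 3/14 → -3/14*x + 3/4*y - 3/14
  leading term x: subtract (3/28)·f_2 from -3/14*x + 3/4*y - 3/14 → 0
  remainder 0.

S(f_2,h_3): leading monomials are coprime, so the S-polynomial reduces to 0 (Buchberger's first criterion).
Every S-polynomial of the final basis reduces to 0, so we have a Gröbner basis.
Inter-reduce: drop elements whose leading term is divisible by another's, tail-reduce, and make monic.
Reduced Gröbner basis: {y**3 + 1/21*y**2 + 71/84*y, x - 7/2*y + 1}.
Label its elements g_1 = y**3 + 1/21*y**2 + 71/84*y, g_2 = x - 7/2*y + 1.

Reduce p = 4*x**2 - 8*x*y - 21*y**2 - 6*x + 41*y - 10 modulo G:
  leading term x**2: subtract (4*x)·g_2 from 4*x**2 - 8*x*y - 21*y**2 - 6*x + 41*y - 10 → 6*x*y - 21*y**2 - 10*x + 41*y - 10
  leading term x*y: subtract (6*y)·g_2 from 6*x*y - 21*y**2 - 10*x + 41*y - 10 → -10*x + 35*y - 10
  leading term x: subtract (-10)·g_2 from -10*x + 35*y - 10 → 0
  normal form = 0.
Since the normal form is 0, p ∈ I.

4*x**2 - 8*x*y - 21*y**2 - 6*x + 41*y - 10 lies in I (it reduces to 0).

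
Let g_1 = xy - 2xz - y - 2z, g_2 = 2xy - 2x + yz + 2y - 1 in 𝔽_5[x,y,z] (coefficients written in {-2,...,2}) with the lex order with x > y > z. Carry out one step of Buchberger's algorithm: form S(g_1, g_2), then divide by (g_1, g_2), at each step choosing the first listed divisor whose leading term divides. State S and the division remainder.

S(g_1, g_2) = -2xz + x + 2yz - 2y - 2z - 2; remainder on division = -2xz + x + 2yz - 2y - 2z - 2.

lcm(LM(g_1), LM(g_2)) = xy.
S = (lcm/LT(g_1))·g_1 − (lcm/LT(g_2))·g_2 = -2xz + x + 2yz - 2y - 2z - 2.
Reduce S modulo (g_1, g_2) in that order:
  leading term xz: no divisor's leading term divides it; move -2xz to the remainder.
  leading term x: no divisor's leading term divides it; move x to the remainder.
  leading term yz: no divisor's leading term divides it; move 2yz to the remainder.
  leading term y: no divisor's leading term divides it; move -2y to the remainder.
  leading term z: no divisor's leading term divides it; move -2z to the remainder.
  leading term 1: no divisor's leading term divides it; move -2 to the remainder.
The remainder -2xz + x + 2yz - 2y - 2z - 2 is nonzero, so it would be added as the next basis element.
An S-polynomial is built so that the two leading terms cancel; whether anything survives reduction is exactly the Gröbner-basis criterion.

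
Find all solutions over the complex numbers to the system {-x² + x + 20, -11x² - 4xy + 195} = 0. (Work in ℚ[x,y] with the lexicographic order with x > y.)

Compute a lex Gröbner basis by Buchberger's algorithm.
f_1 = -x² + x + 20, LT = x².
f_2 = -11x² - 4xy + 195, LT = x².

S(f_1,f_2): lcm = x². S = -4/11xy - x - 25/11.
  reduce S modulo (f_1, f_2):
  remainder -4/11xy - x - 25/11 ≠ 0; add h_3 = -4/11xy - x - 25/11 to the basis.

S(f_1,h_3): lcm = x²y. S = -11/4x² - xy - 25/4x - 20y.
  reduce S modulo (f_1, f_2, h_3):
  remainder -25/4x - 20y - 195/4 ≠ 0; add h_4 = -25/4x - 20y - 195/4 to the basis.

S(h_3,h_4): lcm = xy. S = 11/4x - 16/5y² - 39/5y + 25/4.
  reduce S modulo (f_1, f_2, h_3, h_4):
  remainder -16/5y² - 83/5y - 76/5 ≠ 0; add h_5 = -16/5y² - 83/5y - 76/5 to the basis.

The other S-polynomials (S(f_2,h_3), S(f_1,h_4), S(f_2,h_4), S(f_1,h_5), S(f_2,h_5), S(h_3,h_5), S(h_4,h_5)) all reduce to 0 modulo the current basis, so we have a Gröbner basis.
Inter-reduce: drop elements whose leading term is divisible by another's, tail-reduce, and make monic.
Reduced Gröbner basis: {x + 16/5y + 39/5, y² + 83/16y + 19/4}.

A lex Gröbner basis eliminates variables successively. Here y² + 83/16y + 19/4 depends only on y, with roots {-4, -19/16}; lifting each root through the earlier basis elements recovers the full solutions.
  y = -4: the earlier basis element becomes x - 5 = 0, giving x = 5 — point (5, -4).
  y = -19/16: the earlier basis element becomes x + 4 = 0, giving x = -4 — point (-4, -19/16).

{(5, -4), (-4, -19/16)}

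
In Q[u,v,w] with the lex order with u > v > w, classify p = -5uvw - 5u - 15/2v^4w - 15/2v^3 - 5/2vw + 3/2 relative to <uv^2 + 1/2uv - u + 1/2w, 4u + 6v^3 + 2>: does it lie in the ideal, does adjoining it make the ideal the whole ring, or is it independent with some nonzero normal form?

First compute the reduced Gröbner basis of I by Buchberger's algorithm.
f_1 = uv^2 + 1/2uv - u + 1/2w, LT = uv^2.
f_2 = 4u + 6v^3 + 2, LT = u.

S(f_1,f_2): lcm = uv^2. S = 1/2uv - u - 3/2v^5 - 1/2v^2 + 1/2w.
  leading term uv: subtract (1/8v)·f_2 from 1/2uv - u - 3/2v^5 - 1/2v^2 + 1/2w → -u - 3/2v^5 - 3/4v^4 - 1/2v^2 - 1/4v + 1/2w
  leading term u: subtract (-1/4)·f_2 from -u - 3/2v^5 - 3/4v^4 - 1/2v^2 - 1/4v + 1/2w → -3/2v^5 - 3/4v^4 + 3/2v^3 - 1/2v^2 - 1/4v + 1/2w + 1/2
  leading term v^5: no divisor's leading term divides it; move -3/2v^5 to the remainder.
  leading term v^4: no divisor's leading term divides it; move -3/4v^4 to the remainder.
  leading term v^3: no divisor's leading term divides it; move 3/2v^3 to the remainder.
  leading term v^2: no divisor's leading term divides it; move -1/2v^2 to the remainder.
  leading term v: no divisor's leading term divides it; move -1/4v to the remainder.
  leading term w: no divisor's leading term divides it; move 1/2w to the remainder.
  leading term 1: no divisor's leading term divides it; move 1/2 to the remainder.
  remainder -3/2v^5 - 3/4v^4 + 3/2v^3 - 1/2v^2 - 1/4v + 1/2w + 1/2 ≠ 0; add h_3 = -3/2v^5 - 3/4v^4 + 3/2v^3 - 1/2v^2 - 1/4v + 1/2w + 1/2 to the basis.

S(f_1,h_3): lcm = uv^5. S = -1/3uv^2 - 1/6uv + 1/3uw + 1/3u + 1/2v^3w.
  leading term uv^2: subtract (-1/3)·f_1 from -1/3uv^2 - 1/6uv + 1/3uw + 1/3u + 1/2v^3w → 1/3uw + 1/2v^3w + 1/6w
  leading term uw: subtract (1/12w)·f_2 from 1/3uw + 1/2v^3w + 1/6w → 0
  remainder 0.

S(f_2,h_3): leading monomials are coprime, so the S-polynomial reduces to 0 (Buchberger's first criterion).
Every S-polynomial of the final basis reduces to 0, so we have a Gröbner basis.
Inter-reduce: drop elements whose leading term is divisible by another's, tail-reduce, and make monic.
Reduced Gröbner basis: {u + 3/2v^3 + 1/2, v^5 + 1/2v^4 - v^3 + 1/3v^2 + 1/6v - 1/3w - 1/3}.
Label its elements g_1 = u + 3/2v^3 + 1/2, g_2 = v^5 + 1/2v^4 - v^3 + 1/3v^2 + 1/6v - 1/3w - 1/3.

Reduce p = -5uvw - 5u - 15/2v^4w - 15/2v^3 - 5/2vw + 3/2 modulo G:
  leading term uvw: subtract (-5vw)·g_1 from -5uvw - 5u - 15/2v^4w - 15/2v^3 - 5/2vw + 3/2 → -5u - 15/2v^3 + 3/2
  leading term u: subtract (-5)·g_1 from -5u - 15/2v^3 + 3/2 → 4
  leading term 1: no divisor's leading term divides it; move 4 to the remainder.
  normal form = 4.
The normal form is nonzero, so p ∉ I. Since p minus its normal form lies in I, I + (p) = I + (r) where r = 4; decide whether this ideal is the whole ring.
Here r = 4 is a nonzero constant, hence a unit: 1 ∈ I + (p), the Gröbner basis of I + (p) is {1}, and the enlarged system has no common solution — adjoining p is inconsistent.

Ideal membership is decidable via reduction modulo a Gröbner basis.

Adjoining -5uvw - 5u - 15/2v^4w - 15/2v^3 - 5/2vw + 3/2 makes the ideal the whole ring: the system is inconsistent.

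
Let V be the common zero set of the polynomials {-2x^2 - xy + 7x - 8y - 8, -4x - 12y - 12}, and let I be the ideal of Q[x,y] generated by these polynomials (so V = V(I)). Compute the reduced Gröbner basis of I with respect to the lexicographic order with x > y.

G = {x + 3y + 3, y^2 + 62/15y + 47/15}

f_1 = -2x^2 - xy + 7x - 8y - 8, LT = x^2.
f_2 = -4x - 12y - 12, LT = x.

S(f_1,f_2): lcm = x^2. S = -5/2xy - 13/2x + 4y + 4.
  reduce S modulo (f_1, f_2):
  remainder 15/2y^2 + 31y + 47/2 ≠ 0; add g_3 = 15/2y^2 + 31y + 47/2 to the basis.

The other S-polynomials (S(f_1,g_3), S(f_2,g_3)) all reduce to 0 modulo the current basis, so we have a Gröbner basis.
Inter-reduce: drop elements whose leading term is divisible by another's, tail-reduce, and make monic.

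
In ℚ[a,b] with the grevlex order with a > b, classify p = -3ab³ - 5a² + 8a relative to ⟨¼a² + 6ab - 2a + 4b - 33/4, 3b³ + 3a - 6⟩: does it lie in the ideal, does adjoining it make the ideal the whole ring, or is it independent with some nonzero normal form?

-3ab³ - 5a² + 8a is independent of I; its normal form modulo I is 48ab - 14a + 32b - 66.

First compute the reduced Gröbner basis of I by Buchberger's algorithm.
f_1 = ¼a² + 6ab - 2a + 4b - 33/4, LT = a².
f_2 = 3b³ + 3a - 6, LT = b³.

S(f_1,f_2): leading monomials are coprime, so the S-polynomial reduces to 0 (Buchberger's first criterion).
Every S-polynomial of the final basis reduces to 0, so we have a Gröbner basis.
Inter-reduce: drop elements whose leading term is divisible by another's, tail-reduce, and make monic.
Reduced Gröbner basis: {b³ + a - 2, a² + 24ab - 8a + 16b - 33}.
Label its elements g_1 = b³ + a - 2, g_2 = a² + 24ab - 8a + 16b - 33.

Reduce p = -3ab³ - 5a² + 8a modulo G:
  leading term ab³: subtract (-3a)·g_1 from -3ab³ - 5a² + 8a → -2a² + 2a
  leading term a²: subtract (-2)·g_2 from -2a² + 2a → 48ab - 14a + 32b - 66
  leading term ab: no divisor's leading term divides it; move 48ab to the remainder.
  leading term a: no divisor's leading term divides it; move -14a to the remainder.
  leading term b: no divisor's leading term divides it; move 32b to the remainder.
  leading term 1: no divisor's leading term divides it; move -66 to the remainder.
  normal form = 48ab - 14a + 32b - 66.
The normal form is nonzero, so p ∉ I. Since p minus its normal form lies in I, I + (p) = I + (r) where r = 48ab - 14a + 32b - 66; decide whether this ideal is the whole ring.
Run Buchberger on G together with r (pairs among the g_i already reduce to 0 since G is a Gröbner basis):
g_1 = b³ + a - 2, LT = b³.
g_2 = a² + 24ab - 8a + 16b - 33, LT = a².
r = 48ab - 14a + 32b - 66, LT = ab.

S(g_1,g_2): leading monomials are coprime, so the S-polynomial reduces to 0 (Buchberger's first criterion).
S(g_1,r): lcm = ab³. S = 7/24ab² - ⅔b³ + a² + 11/8b² - 2a.
  leading term ab²: subtract (7/1152b)·r from 7/24ab² - ⅔b³ + a² + 11/8b² - 2a → -⅔b³ + a² + 49/576ab + 85/72b² - 2a + 77/192b
  leading term b³: subtract (-⅔)·g_1 from -⅔b³ + a² + 49/576ab + 85/72b² - 2a + 77/192b → a² + 49/576ab + 85/72b² - 4/3a + 77/192b - 4/3
  leading term a²: subtract (1)·g_2 from a² + 49/576ab + 85/72b² - 4/3a + 77/192b - 4/3 → -13775/576ab + 85/72b² + 20/3a - 2995/192b + 95/3
  leading term ab: subtract (-13775/27648)·r from -13775/576ab + 85/72b² + 20/3a - 2995/192b + 95/3 → 85/72b² - 4265/13824a + 595/1728b - 5605/4608
  leading term b²: no divisor's leading term divides it; move 85/72b² to the remainder.
  leading term a: no divisor's leading term divides it; move -4265/13824a to the remainder.
  leading term b: no divisor's leading term divides it; move 595/1728b to the remainder.
  leading term 1: no divisor's leading term divides it; move -5605/4608 to the remainder.
  remainder 85/72b² - 4265/13824a + 595/1728b - 5605/4608 ≠ 0; add m_4 = 85/72b² - 4265/13824a + 595/1728b - 5605/4608 to the basis.

S(g_2,r): lcm = a²b. S = 24ab² + 7/24a² - 26/3ab + 16b² + 11/8a - 33b.
  leading term ab²: subtract (½b)·r from 24ab² + 7/24a² - 26/3ab + 16b² + 11/8a - 33b → 7/24a² - 5/3ab + 11/8a
  leading term a²: subtract (7/24)·g_2 from 7/24a² - 5/3ab + 11/8a → -26/3ab + 89/24a - 14/3b + 77/8
  leading term ab: subtract (-13/72)·r from -26/3ab + 89/24a - 14/3b + 77/8 → 85/72a + 10/9b - 55/24
  leading term a: no divisor's leading term divides it; move 85/72a to the remainder.
  leading term b: no divisor's leading term divides it; move 10/9b to the remainder.
  leading term 1: no divisor's leading term divides it; move -55/24 to the remainder.
  remainder 85/72a + 10/9b - 55/24 ≠ 0; add m_5 = 85/72a + 10/9b - 55/24 to the basis.

S(g_1,m_4): lcm = b³. S = 853/3264ab - 7/24b² + a + 1121/1088b - 2.
  leading term ab: subtract (853/156672)·r from 853/3264ab - 7/24b² + a + 1121/1088b - 2 → -7/24b² + 84307/78336a + 8383/9792b - 42841/26112
  leading term b²: subtract (-21/85)·m_4 from -7/24b² + 84307/78336a + 8383/9792b - 42841/26112 → a + 16/17b - 33/17
  leading term a: subtract (72/85)·m_5 from a + 16/17b - 33/17 → 0
  remainder 0.

S(g_2,m_4): leading monomials are coprime, so the S-polynomial reduces to 0 (Buchberger's first criterion).
S(r,m_4): lcm = ab². S = 853/3264a² - 7/12ab + ⅔b² + 1121/1088a - 11/8b.
  leading term a²: subtract (853/3264)·g_2 from 853/3264a² - 7/12ab + ⅔b² + 1121/1088a - 11/8b → -2797/408ab + ⅔b² + 10187/3264a - 2267/408b + 9383/1088
  leading term ab: subtract (-2797/19584)·r from -2797/408ab + ⅔b² + 10187/3264a - 2267/408b + 9383/1088 → ⅔b² + 323/288a - 71/72b - 77/96
  leading term b²: subtract (48/85)·m_4 from ⅔b² + 323/288a - 71/72b - 77/96 → 793/612a - 85/72b - 47/408
  leading term a: subtract (1586/1445)·m_5 from 793/612a - 85/72b - 47/408 → -5549/2312b + 5549/2312
  leading term b: no divisor's leading term divides it; move -5549/2312b to the remainder.
  leading term 1: no divisor's leading term divides it; move 5549/2312 to the remainder.
  remainder -5549/2312b + 5549/2312 ≠ 0; add m_6 = -5549/2312b + 5549/2312 to the basis.

S(g_1,m_5): leading monomials are coprime, so the S-polynomial reduces to 0 (Buchberger's first criterion).
S(g_2,m_5): lcm = a². S = 392/17ab - 103/17a + 16b - 33.
  leading term ab: subtract (49/102)·r from 392/17ab - 103/17a + 16b - 33 → ⅔a + 32/51b - 22/17
  leading term a: subtract (48/85)·m_5 from ⅔a + 32/51b - 22/17 → 0
  remainder 0.

S(r,m_5): lcm = ab. S = -16/17b² - 7/24a + 133/51b - 11/8.
  leading term b²: subtract (-1152/1445)·m_4 from -16/17b² - 7/24a + 133/51b - 11/8 → -1243/2312a + 49/17b - 5421/2312
  leading term a: subtract (-11187/24565)·m_5 from -1243/2312a + 49/17b - 5421/2312 → 16647/4913b - 16647/4913
  leading term b: subtract (-24/17)·m_6 from 16647/4913b - 16647/4913 → 0
  remainder 0.

S(m_4,m_5): leading monomials are coprime, so the S-polynomial reduces to 0 (Buchberger's first criterion).
S(g_1,m_6): lcm = b³. S = b² + a - 2.
  leading term b²: subtract (72/85)·m_4 from b² + a - 2 → 4117/3264a - 7/24b - 1055/1088
  leading term a: subtract (12351/11560)·m_5 from 4117/3264a - 7/24b - 1055/1088 → -3419/2312b + 3419/2312
  leading term b: subtract (3419/5549)·m_6 from -3419/2312b + 3419/2312 → 0
  remainder 0.

S(g_2,m_6): leading monomials are coprime, so the S-polynomial reduces to 0 (Buchberger's first criterion).
S(r,m_6): lcm = ab. S = 17/24a + ⅔b - 11/8.
  leading term a: subtract (⅗)·m_5 from 17/24a + ⅔b - 11/8 → 0
  remainder 0.

S(m_4,m_6): lcm = b². S = -853/3264a + 31/24b - 1121/1088.
  leading term a: subtract (-2559/11560)·m_5 from -853/3264a + 31/24b - 1121/1088 → 3555/2312b - 3555/2312
  leading term b: subtract (-3555/5549)·m_6 from 3555/2312b - 3555/2312 → 0
  remainder 0.

S(m_5,m_6): leading monomials are coprime, so the S-polynomial reduces to 0 (Buchberger's first criterion).
Every S-polynomial of the final basis reduces to 0, so we have a Gröbner basis.
Inter-reduce: drop elements whose leading term is divisible by another's, tail-reduce, and make monic.
Reduced Gröbner basis: {a - 1, b - 1}.
The reduced Gröbner basis of I + (p) is {a - 1, b - 1} ≠ {1}, a proper ideal, so the enlarged system stays consistent: p is independent of I, with normal form 48ab - 14a + 32b - 66.

Ideal membership is decidable via reduction modulo a Gröbner basis.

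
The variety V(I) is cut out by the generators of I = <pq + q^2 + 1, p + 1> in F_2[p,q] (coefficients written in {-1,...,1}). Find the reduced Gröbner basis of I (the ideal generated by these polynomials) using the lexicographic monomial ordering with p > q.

G = {p + 1, q^2 + q + 1}

f_1 = pq + q^2 + 1, LT = pq.
f_2 = p + 1, LT = p.

S(f_1,f_2): lcm = pq. S = q^2 + q + 1.
  leading term q^2: no divisor's leading term divides it; move q^2 to the remainder.
  leading term q: no divisor's leading term divides it; move q to the remainder.
  leading term 1: no divisor's leading term divides it; move 1 to the remainder.
  remainder q^2 + q + 1 ≠ 0; add g_3 = q^2 + q + 1 to the basis.

The other S-polynomials (S(f_1,g_3), S(f_2,g_3)) all reduce to 0 modulo the current basis, so we have a Gröbner basis.
Inter-reduce: drop elements whose leading term is divisible by another's, tail-reduce, and make monic.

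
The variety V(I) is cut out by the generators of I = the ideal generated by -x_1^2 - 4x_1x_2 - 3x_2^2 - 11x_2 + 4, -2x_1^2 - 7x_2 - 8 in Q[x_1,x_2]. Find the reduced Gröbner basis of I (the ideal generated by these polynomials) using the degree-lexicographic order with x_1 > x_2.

G = {x_2^3 + 101/9x_2^2 + 32/9x_1 + 385/36x_2 - 20/3, x_1^2 + 7/2x_2 + 4, x_1x_2 + 3/4x_2^2 + 15/8x_2 - 2}

f_1 = -x_1^2 - 4x_1x_2 - 3x_2^2 - 11x_2 + 4, LT = x_1^2.
f_2 = -2x_1^2 - 7x_2 - 8, LT = x_1^2.

S(f_1,f_2): lcm = x_1^2. S = 4x_1x_2 + 3x_2^2 + 15/2x_2 - 8.
  leading term x_1x_2: no divisor's leading term divides it; move 4x_1x_2 to the remainder.
  leading term x_2^2: no divisor's leading term divides it; move 3x_2^2 to the remainder.
  leading term x_2: no divisor's leading term divides it; move 15/2x_2 to the remainder.
  leading term 1: no divisor's leading term divides it; move -8 to the remainder.
  remainder 4x_1x_2 + 3x_2^2 + 15/2x_2 - 8 ≠ 0; add g_3 = 4x_1x_2 + 3x_2^2 + 15/2x_2 - 8 to the basis.

S(f_1,g_3): lcm = x_1^2x_2. S = 13/4x_1x_2^2 + 3x_2^3 - 15/8x_1x_2 + 11x_2^2 + 2x_1 - 4x_2.
  leading term x_1x_2^2: subtract (13/16x_2)·g_3 from 13/4x_1x_2^2 + 3x_2^3 - 15/8x_1x_2 + 11x_2^2 + 2x_1 - 4x_2 → 9/16x_2^3 - 15/8x_1x_2 + 157/32x_2^2 + 2x_1 + 5/2x_2
  leading term x_2^3: no divisor's leading term divides it; move 9/16x_2^3 to the remainder.
  leading term x_1x_2: subtract (-15/32)·g_3 from -15/8x_1x_2 + 157/32x_2^2 + 2x_1 + 5/2x_2 → 101/16x_2^2 + 2x_1 + 385/64x_2 - 15/4
  leading term x_2^2: no divisor's leading term divides it; move 101/16x_2^2 to the remainder.
  leading term x_1: no divisor's leading term divides it; move 2x_1 to the remainder.
  leading term x_2: no divisor's leading term divides it; move 385/64x_2 to the remainder.
  leading term 1: no divisor's leading term divides it; move -15/4 to the remainder.
  remainder 9/16x_2^3 + 101/16x_2^2 + 2x_1 + 385/64x_2 - 15/4 ≠ 0; add g_4 = 9/16x_2^3 + 101/16x_2^2 + 2x_1 + 385/64x_2 - 15/4 to the basis.

The other S-polynomials (S(f_2,g_3), S(f_1,g_4), S(f_2,g_4), S(g_3,g_4)) all reduce to 0 modulo the current basis, so we have a Gröbner basis.
Inter-reduce: drop elements whose leading term is divisible by another's, tail-reduce, and make monic.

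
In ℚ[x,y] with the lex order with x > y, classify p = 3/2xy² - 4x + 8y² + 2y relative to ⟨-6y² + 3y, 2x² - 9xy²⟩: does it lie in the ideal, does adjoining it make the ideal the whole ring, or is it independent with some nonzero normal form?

3/2xy² - 4x + 8y² + 2y is independent of I; its normal form modulo I is ¾xy - 4x + 6y.

First compute the reduced Gröbner basis of I by Buchberger's algorithm.
f_1 = -6y² + 3y, LT = y².
f_2 = 2x² - 9xy², LT = x².

S(f_1,f_2): leading monomials are coprime, so the S-polynomial reduces to 0 (Buchberger's first criterion).
Every S-polynomial of the final basis reduces to 0, so we have a Gröbner basis.
Inter-reduce: drop elements whose leading term is divisible by another's, tail-reduce, and make monic.
Reduced Gröbner basis: {x² - 9/4xy, y² - ½y}.
Label its elements g_1 = x² - 9/4xy, g_2 = y² - ½y.

Reduce p = 3/2xy² - 4x + 8y² + 2y modulo G:
  leading term xy²: subtract (3/2x)·g_2 from 3/2xy² - 4x + 8y² + 2y → ¾xy - 4x + 8y² + 2y
  leading term xy: no divisor's leading term divides it; move ¾xy to the remainder.
  leading term x: no divisor's leading term divides it; move -4x to the remainder.
  leading term y²: subtract (8)·g_2 from 8y² + 2y → 6y
  leading term y: no divisor's leading term divides it; move 6y to the remainder.
  normal form = ¾xy - 4x + 6y.
The normal form is nonzero, so p ∉ I. Since p minus its normal form lies in I, I + (p) = I + (r) where r = ¾xy - 4x + 6y; decide whether this ideal is the whole ring.
Run Buchberger on G together with r (pairs among the g_i already reduce to 0 since G is a Gröbner basis):
g_1 = x² - 9/4xy, LT = x².
g_2 = y² - ½y, LT = y².
r = ¾xy - 4x + 6y, LT = xy.

S(g_1,g_2): leading monomials are coprime, so the S-polynomial reduces to 0 (Buchberger's first criterion).
S(g_1,r): lcm = x²y. S = 16/3x² - 9/4xy² - 8xy.
  leading term x²: subtract (16/3)·g_1 from 16/3x² - 9/4xy² - 8xy → -9/4xy² + 4xy
  leading term xy²: subtract (-9/4x)·g_2 from -9/4xy² + 4xy → 23/8xy
  leading term xy: subtract (23/6)·r from 23/8xy → 46/3x - 23y
  leading term x: no divisor's leading term divides it; move 46/3x to the remainder.
  leading term y: no divisor's leading term divides it; move -23y to the remainder.
  remainder 46/3x - 23y ≠ 0; add m_4 = 46/3x - 23y to the basis.

S(g_2,r): lcm = xy². S = 29/6xy - 8y².
  leading term xy: subtract (58/9)·r from 29/6xy - 8y² → 232/9x - 8y² - 116/3y
  leading term x: subtract (116/69)·m_4 from 232/9x - 8y² - 116/3y → -8y²
  leading term y²: subtract (-8)·g_2 from -8y² → -4y
  leading term y: no divisor's leading term divides it; move -4y to the remainder.
  remainder -4y ≠ 0; add m_5 = -4y to the basis.

S(g_1,m_4): lcm = x². S = -¾xy.
  leading term xy: subtract (-1)·r from -¾xy → -4x + 6y
  leading term x: subtract (-6/23)·m_4 from -4x + 6y → 0
  remainder 0.

S(g_2,m_4): leading monomials are coprime, so the S-polynomial reduces to 0 (Buchberger's first criterion).
S(r,m_4): lcm = xy. S = -16/3x + 3/2y² + 8y.
  leading term x: subtract (-8/23)·m_4 from -16/3x + 3/2y² + 8y → 3/2y²
  leading term y²: subtract (3/2)·g_2 from 3/2y² → ¾y
  leading term y: subtract (-3/16)·m_5 from ¾y → 0
  remainder 0.

S(g_1,m_5): leading monomials are coprime, so the S-polynomial reduces to 0 (Buchberger's first criterion).
S(g_2,m_5): lcm = y². S = -½y.
  leading term y: subtract (⅛)·m_5 from -½y → 0
  remainder 0.

S(r,m_5): lcm = xy. S = -16/3x + 8y.
  leading term x: subtract (-8/23)·m_4 from -16/3x + 8y → 0
  remainder 0.

S(m_4,m_5): leading monomials are coprime, so the S-polynomial reduces to 0 (Buchberger's first criterion).
Every S-polynomial of the final basis reduces to 0, so we have a Gröbner basis.
Inter-reduce: drop elements whose leading term is divisible by another's, tail-reduce, and make monic.
Reduced Gröbner basis: {x, y}.
The reduced Gröbner basis of I + (p) is {x, y} ≠ {1}, a proper ideal, so the enlarged system stays consistent: p is independent of I, with normal form ¾xy - 4x + 6y.

Ideal membership is decidable via reduction modulo a Gröbner basis.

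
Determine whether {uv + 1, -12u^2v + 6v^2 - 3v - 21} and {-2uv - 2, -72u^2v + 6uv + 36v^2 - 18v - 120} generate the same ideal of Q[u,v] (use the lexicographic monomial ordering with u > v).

Equality of ideals is decidable: compute both reduced Gröbner bases (unique for the ordering) and check whether they agree.
Buchberger on the first generating set:
f_1 = uv + 1, LT = uv.
f_2 = -12u^2v + 6v^2 - 3v - 21, LT = u^2v.

S(f_1,f_2): lcm = u^2v. S = u + 1/2v^2 - 1/4v - 7/4.
  leading term u: no divisor's leading term divides it; move u to the remainder.
  leading term v^2: no divisor's leading term divides it; move 1/2v^2 to the remainder.
  leading term v: no divisor's leading term divides it; move -1/4v to the remainder.
  leading term 1: no divisor's leading term divides it; move -7/4 to the remainder.
  remainder u + 1/2v^2 - 1/4v - 7/4 ≠ 0; add g_3 = u + 1/2v^2 - 1/4v - 7/4 to the basis.

S(f_1,g_3): lcm = uv. S = -1/2v^3 + 1/4v^2 + 7/4v + 1.
  leading term v^3: no divisor's leading term divides it; move -1/2v^3 to the remainder.
  leading term v^2: no divisor's leading term divides it; move 1/4v^2 to the remainder.
  leading term v: no divisor's leading term divides it; move 7/4v to the remainder.
  leading term 1: no divisor's leading term divides it; move 1 to the remainder.
  remainder -1/2v^3 + 1/4v^2 + 7/4v + 1 ≠ 0; add g_4 = -1/2v^3 + 1/4v^2 + 7/4v + 1 to the basis.

The other S-polynomials (S(f_2,g_3), S(f_1,g_4), S(f_2,g_4), S(g_3,g_4)) all reduce to 0 modulo the current basis, so we have a Gröbner basis.
Inter-reduce: drop elements whose leading term is divisible by another's, tail-reduce, and make monic.
Reduced Gröbner basis: {u + 1/2v^2 - 1/4v - 7/4, v^3 - 1/2v^2 - 7/2v - 2}.

Buchberger on the second generating set:
h_1 = -2uv - 2, LT = uv.
h_2 = -72u^2v + 6uv + 36v^2 - 18v - 120, LT = u^2v.

S(h_1,h_2): lcm = u^2v. S = 1/12uv + u + 1/2v^2 - 1/4v - 5/3.
  leading term uv: subtract (-1/24)·h_1 from 1/12uv + u + 1/2v^2 - 1/4v - 5/3 → u + 1/2v^2 - 1/4v - 7/4
  leading term u: no divisor's leading term divides it; move u to the remainder.
  leading term v^2: no divisor's leading term divides it; move 1/2v^2 to the remainder.
  leading term v: no divisor's leading term divides it; move -1/4v to the remainder.
  leading term 1: no divisor's leading term divides it; move -7/4 to the remainder.
  remainder u + 1/2v^2 - 1/4v - 7/4 ≠ 0; add k_3 = u + 1/2v^2 - 1/4v - 7/4 to the basis.

S(h_1,k_3): lcm = uv. S = -1/2v^3 + 1/4v^2 + 7/4v + 1.
  leading term v^3: no divisor's leading term divides it; move -1/2v^3 to the remainder.
  leading term v^2: no divisor's leading term divides it; move 1/4v^2 to the remainder.
  leading term v: no divisor's leading term divides it; move 7/4v to the remainder.
  leading term 1: no divisor's leading term divides it; move 1 to the remainder.
  remainder -1/2v^3 + 1/4v^2 + 7/4v + 1 ≠ 0; add k_4 = -1/2v^3 + 1/4v^2 + 7/4v + 1 to the basis.

The other S-polynomials (S(h_2,k_3), S(h_1,k_4), S(h_2,k_4), S(k_3,k_4)) all reduce to 0 modulo the current basis, so we have a Gröbner basis.
Inter-reduce: drop elements whose leading term is divisible by another's, tail-reduce, and make monic.
Reduced Gröbner basis: {u + 1/2v^2 - 1/4v - 7/4, v^3 - 1/2v^2 - 7/2v - 2}.

These coincide, so the ideals are equal.

Yes, the ideals are equal.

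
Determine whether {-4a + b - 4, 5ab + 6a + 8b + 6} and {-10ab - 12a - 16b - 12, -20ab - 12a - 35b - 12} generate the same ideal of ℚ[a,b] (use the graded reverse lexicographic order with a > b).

Yes, the ideals are equal.

Two ideals are equal iff their reduced Gröbner bases coincide (the reduced basis is unique for a fixed ordering).
Buchberger on the first generating set:
f_1 = -4a + b - 4, LT = a.
f_2 = 5ab + 6a + 8b + 6, LT = ab.

S(f_1,f_2): lcm = ab. S = -¼b² - 6/5a - ⅗b - 6/5.
  leading term b²: no divisor's leading term divides it; move -¼b² to the remainder.
  leading term a: subtract (3/10)·f_1 from -6/5a - ⅗b - 6/5 → -9/10b
  leading term b: no divisor's leading term divides it; move -9/10b to the remainder.
  remainder -¼b² - 9/10b ≠ 0; add g_3 = -¼b² - 9/10b to the basis.

The other S-polynomials (S(f_1,g_3), S(f_2,g_3)) all reduce to 0 modulo the current basis, so we have a Gröbner basis.
Inter-reduce: drop elements whose leading term is divisible by another's, tail-reduce, and make monic.
Reduced Gröbner basis: {b² + 18/5b, a - ¼b + 1}.

Buchberger on the second generating set:
h_1 = -10ab - 12a - 16b - 12, LT = ab.
h_2 = -20ab - 12a - 35b - 12, LT = ab.

S(h_1,h_2): lcm = ab. S = ⅗a - 3/20b + ⅗.
  leading term a: no divisor's leading term divides it; move ⅗a to the remainder.
  leading term b: no divisor's leading term divides it; move -3/20b to the remainder.
  leading term 1: no divisor's leading term divides it; move ⅗ to the remainder.
  remainder ⅗a - 3/20b + ⅗ ≠ 0; add k_3 = ⅗a - 3/20b + ⅗ to the basis.

S(h_1,k_3): lcm = ab. S = ¼b² + 6/5a + ⅗b + 6/5.
  leading term b²: no divisor's leading term divides it; move ¼b² to the remainder.
  leading term a: subtract (2)·k_3 from 6/5a + ⅗b + 6/5 → 9/10b
  leading term b: no divisor's leading term divides it; move 9/10b to the remainder.
  remainder ¼b² + 9/10b ≠ 0; add k_4 = ¼b² + 9/10b to the basis.

The other S-polynomials (S(h_2,k_3), S(h_1,k_4), S(h_2,k_4), S(k_3,k_4)) all reduce to 0 modulo the current basis, so we have a Gröbner basis.
Inter-reduce: drop elements whose leading term is divisible by another's, tail-reduce, and make monic.
Reduced Gröbner basis: {b² + 18/5b, a - ¼b + 1}.

These coincide, so the ideals are equal.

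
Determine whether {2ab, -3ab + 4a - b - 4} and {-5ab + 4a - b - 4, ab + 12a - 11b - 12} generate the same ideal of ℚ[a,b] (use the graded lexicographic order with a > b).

No, the ideals differ.

Two ideals are equal iff their reduced Gröbner bases coincide (the reduced basis is unique for a fixed ordering).
Buchberger on the first generating set:
f_1 = 2ab, LT = ab.
f_2 = -3ab + 4a - b - 4, LT = ab.

S(f_1,f_2): lcm = ab. S = 4/3a - ⅓b - 4/3.
  leading term a: no divisor's leading term divides it; move 4/3a to the remainder.
  leading term b: no divisor's leading term divides it; move -⅓b to the remainder.
  leading term 1: no divisor's leading term divides it; move -4/3 to the remainder.
  remainder 4/3a - ⅓b - 4/3 ≠ 0; add g_3 = 4/3a - ⅓b - 4/3 to the basis.

S(f_1,g_3): lcm = ab. S = ¼b² + b.
  leading term b²: no divisor's leading term divides it; move ¼b² to the remainder.
  leading term b: no divisor's leading term divides it; move b to the remainder.
  remainder ¼b² + b ≠ 0; add g_4 = ¼b² + b to the basis.

The other S-polynomials (S(f_2,g_3), S(f_1,g_4), S(f_2,g_4), S(g_3,g_4)) all reduce to 0 modulo the current basis, so we have a Gröbner basis.
Inter-reduce: drop elements whose leading term is divisible by another's, tail-reduce, and make monic.
Reduced Gröbner basis: {b² + 4b, a - ¼b - 1}.

Buchberger on the second generating set:
h_1 = -5ab + 4a - b - 4, LT = ab.
h_2 = ab + 12a - 11b - 12, LT = ab.

S(h_1,h_2): lcm = ab. S = -64/5a + 56/5b + 64/5.
  leading term a: no divisor's leading term divides it; move -64/5a to the remainder.
  leading term b: no divisor's leading term divides it; move 56/5b to the remainder.
  leading term 1: no divisor's leading term divides it; move 64/5 to the remainder.
  remainder -64/5a + 56/5b + 64/5 ≠ 0; add k_3 = -64/5a + 56/5b + 64/5 to the basis.

S(h_1,k_3): lcm = ab. S = ⅞b² - ⅘a + 6/5b + ⅘.
  leading term b²: no divisor's leading term divides it; move ⅞b² to the remainder.
  leading term a: subtract (1/16)·k_3 from -⅘a + 6/5b + ⅘ → ½b
  leading term b: no divisor's leading term divides it; move ½b to the remainder.
  remainder ⅞b² + ½b ≠ 0; add k_4 = ⅞b² + ½b to the basis.

The other S-polynomials (S(h_2,k_3), S(h_1,k_4), S(h_2,k_4), S(k_3,k_4)) all reduce to 0 modulo the current basis, so we have a Gröbner basis.
Inter-reduce: drop elements whose leading term is divisible by another's, tail-reduce, and make monic.
Reduced Gröbner basis: {b² + 4/7b, a - ⅞b - 1}.

The bases are distinct; the ideals are different.
The choice of monomial ordering does not affect the verdict — as long as both bases are computed under the same ordering, their equality decides ideal equality.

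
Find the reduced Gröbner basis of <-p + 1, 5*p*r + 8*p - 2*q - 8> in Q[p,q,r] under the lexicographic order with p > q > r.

Buchberger's algorithm terminates because the ascending chain of leading-term ideals stabilizes.

f_1 = -p + 1, LT = p.
f_2 = 5*p*r + 8*p - 2*q - 8, LT = p*r.

S(f_1,f_2): lcm = p*r. S = -8/5*p + 2/5*q - r + 8/5.
  leading term p: subtract (8/5)·f_1 from -8/5*p + 2/5*q - r + 8/5 → 2/5*q - r
  leading term q: no divisor's leading term divides it; move 2/5*q to the remainder.
  leading term r: no divisor's leading term divides it; move -r to the remainder.
  remainder 2/5*q - r ≠ 0; add g_3 = 2/5*q - r to the basis.

The other S-polynomials (S(f_1,g_3), S(f_2,g_3)) all reduce to 0 modulo the current basis, so we have a Gröbner basis.
Inter-reduce: drop elements whose leading term is divisible by another's, tail-reduce, and make monic.

G = {p - 1, q - 5/2*r}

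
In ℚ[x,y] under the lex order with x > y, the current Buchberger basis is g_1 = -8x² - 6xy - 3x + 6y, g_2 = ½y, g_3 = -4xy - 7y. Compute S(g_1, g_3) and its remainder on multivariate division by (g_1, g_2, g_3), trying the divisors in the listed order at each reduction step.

S(g_1, g_3) = ¾xy² - 11/8xy - ¾y²; remainder on division = 0.

lcm(LM(g_1), LM(g_3)) = x²y.
S = (lcm/LT(g_1))·g_1 − (lcm/LT(g_3))·g_3 = ¾xy² - 11/8xy - ¾y².
Reduce S modulo (g_1, g_2, g_3) in that order:
  leading term xy²: subtract (3/2xy)·g_2 from ¾xy² - 11/8xy - ¾y² → -11/8xy - ¾y²
  leading term xy: subtract (-11/4x)·g_2 from -11/8xy - ¾y² → -¾y²
  leading term y²: subtract (-3/2y)·g_2 from -¾y² → 0
The remainder is 0, so this S-polynomial contributes no new basis element.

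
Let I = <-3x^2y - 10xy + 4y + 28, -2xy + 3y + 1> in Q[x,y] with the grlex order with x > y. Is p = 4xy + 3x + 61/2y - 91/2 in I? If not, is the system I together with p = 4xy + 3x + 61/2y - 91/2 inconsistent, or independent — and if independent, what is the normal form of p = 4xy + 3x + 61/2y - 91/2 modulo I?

First compute the reduced Gröbner basis of I by Buchberger's algorithm.
f_1 = -3x^2y - 10xy + 4y + 28, LT = x^2y.
f_2 = -2xy + 3y + 1, LT = xy.

S(f_1,f_2): lcm = x^2y. S = 29/6xy + 1/2x - 4/3y - 28/3.
  leading term xy: subtract (-29/12)·f_2 from 29/6xy + 1/2x - 4/3y - 28/3 → 1/2x + 71/12y - 83/12
  leading term x: no divisor's leading term divides it; move 1/2x to the remainder.
  leading term y: no divisor's leading term divides it; move 71/12y to the remainder.
  leading term 1: no divisor's leading term divides it; move -83/12 to the remainder.
  remainder 1/2x + 71/12y - 83/12 ≠ 0; add h_3 = 1/2x + 71/12y - 83/12 to the basis.

S(f_1,h_3): lcm = x^2y. S = -71/6xy^2 + 103/6xy - 4/3y - 28/3.
  leading term xy^2: subtract (71/12y)·f_2 from -71/6xy^2 + 103/6xy - 4/3y - 28/3 → 103/6xy - 71/4y^2 - 29/4y - 28/3
  leading term xy: subtract (-103/12)·f_2 from 103/6xy - 71/4y^2 - 29/4y - 28/3 → -71/4y^2 + 37/2y - 3/4
  leading term y^2: no divisor's leading term divides it; move -71/4y^2 to the remainder.
  leading term y: no divisor's leading term divides it; move 37/2y to the remainder.
  leading term 1: no divisor's leading term divides it; move -3/4 to the remainder.
  remainder -71/4y^2 + 37/2y - 3/4 ≠ 0; add h_4 = -71/4y^2 + 37/2y - 3/4 to the basis.

S(f_2,h_3): lcm = xy. S = -71/6y^2 + 37/3y - 1/2.
  leading term y^2: subtract (2/3)·h_4 from -71/6y^2 + 37/3y - 1/2 → 0
  remainder 0.

S(f_1,h_4): lcm = x^2y^2. S = 74/71x^2y + 10/3xy^2 - 3/71x^2 - 4/3y^2 - 28/3y.
  leading term x^2y: subtract (-74/213)·f_1 from 74/71x^2y + 10/3xy^2 - 3/71x^2 - 4/3y^2 - 28/3y → 10/3xy^2 - 3/71x^2 - 740/213xy - 4/3y^2 - 564/71y + 2072/213
  leading term xy^2: subtract (-5/3y)·f_2 from 10/3xy^2 - 3/71x^2 - 740/213xy - 4/3y^2 - 564/71y + 2072/213 → -3/71x^2 - 740/213xy + 11/3y^2 - 1337/213y + 2072/213
  leading term x^2: subtract (-6/71x)·h_3 from -3/71x^2 - 740/213xy + 11/3y^2 - 1337/213y + 2072/213 → -1267/426xy + 11/3y^2 - 83/142x - 1337/213y + 2072/213
  leading term xy: subtract (1267/852)·f_2 from -1267/426xy + 11/3y^2 - 83/142x - 1337/213y + 2072/213 → 11/3y^2 - 83/142x - 9149/852y + 7021/852
  leading term y^2: subtract (-44/213)·h_4 from 11/3y^2 - 83/142x - 9149/852y + 7021/852 → -83/142x - 83/12y + 6889/852
  leading term x: subtract (-83/71)·h_3 from -83/142x - 83/12y + 6889/852 → 0
  remainder 0.

S(f_2,h_4): lcm = xy^2. S = 74/71xy - 3/2y^2 - 3/71x - 1/2y.
  leading term xy: subtract (-37/71)·f_2 from 74/71xy - 3/2y^2 - 3/71x - 1/2y → -3/2y^2 - 3/71x + 151/142y + 37/71
  leading term y^2: subtract (6/71)·h_4 from -3/2y^2 - 3/71x + 151/142y + 37/71 → -3/71x - 1/2y + 83/142
  leading term x: subtract (-6/71)·h_3 from -3/71x - 1/2y + 83/142 → 0
  remainder 0.

S(h_3,h_4): leading monomials are coprime, so the S-polynomial reduces to 0 (Buchberger's first criterion).
Every S-polynomial of the final basis reduces to 0, so we have a Gröbner basis.
Inter-reduce: drop elements whose leading term is divisible by another's, tail-reduce, and make monic.
Reduced Gröbner basis: {y^2 - 74/71y + 3/71, x + 71/6y - 83/6}.
Label its elements g_1 = y^2 - 74/71y + 3/71, g_2 = x + 71/6y - 83/6.

Reduce p = 4xy + 3x + 61/2y - 91/2 modulo G:
  leading term xy: subtract (4y)·g_2 from 4xy + 3x + 61/2y - 91/2 → -142/3y^2 + 3x + 515/6y - 91/2
  leading term y^2: subtract (-142/3)·g_1 from -142/3y^2 + 3x + 515/6y - 91/2 → 3x + 73/2y - 87/2
  leading term x: subtract (3)·g_2 from 3x + 73/2y - 87/2 → y - 2
  leading term y: no divisor's leading term divides it; move y to the remainder.
  leading term 1: no divisor's leading term divides it; move -2 to the remainder.
  normal form = y - 2.
The normal form is nonzero, so p ∉ I. Since p minus its normal form lies in I, I + (p) = I + (r) where r = y - 2; decide whether this ideal is the whole ring.
Run Buchberger on G together with r (pairs among the g_i already reduce to 0 since G is a Gröbner basis):
g_1 = y^2 - 74/71y + 3/71, LT = y^2.
g_2 = x + 71/6y - 83/6, LT = x.
r = y - 2, LT = y.

S(g_1,g_2): leading monomials are coprime, so the S-polynomial reduces to 0 (Buchberger's first criterion).
S(g_1,r): lcm = y^2. S = 68/71y + 3/71.
  leading term y: subtract (68/71)·r from 68/71y + 3/71 → 139/71
  leading term 1: no divisor's leading term divides it; move 139/71 to the remainder.
  remainder 139/71 ≠ 0; add m_4 = 139/71 to the basis.

S(g_2,r): leading monomials are coprime, so the S-polynomial reduces to 0 (Buchberger's first criterion).
S(g_1,m_4): leading monomials are coprime, so the S-polynomial reduces to 0 (Buchberger's first criterion).
S(g_2,m_4): leading monomials are coprime, so the S-polynomial reduces to 0 (Buchberger's first criterion).
S(r,m_4): leading monomials are coprime, so the S-polynomial reduces to 0 (Buchberger's first criterion).
Every S-polynomial of the final basis reduces to 0, so we have a Gröbner basis.
Inter-reduce: drop elements whose leading term is divisible by another's, tail-reduce, and make monic.
Reduced Gröbner basis: {1}.
The reduced Gröbner basis of I + (p) is {1}: the ideal is the whole ring, so the enlarged system has no common solution — adjoining p is inconsistent.

The remainder on division by a Gröbner basis is unique — it is the normal form.

Adjoining 4xy + 3x + 61/2y - 91/2 makes the ideal the whole ring: the system is inconsistent.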